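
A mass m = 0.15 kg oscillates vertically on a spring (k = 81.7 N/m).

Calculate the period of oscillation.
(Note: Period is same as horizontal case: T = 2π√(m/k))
T = 2π√(m/k) = 2π√(0.15/81.7) = 0.2692 s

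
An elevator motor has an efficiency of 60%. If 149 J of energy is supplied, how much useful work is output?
W_out = η × W_in = 0.6 × 149 = 89.4 J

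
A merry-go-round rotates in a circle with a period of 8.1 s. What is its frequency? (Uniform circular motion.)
f = 1/T = 1/8.1 = 0.1235 Hz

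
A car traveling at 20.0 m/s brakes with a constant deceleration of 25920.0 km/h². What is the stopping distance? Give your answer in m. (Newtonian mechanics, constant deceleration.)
d = v₀² / (2a) (with unit conversion) = 100.0 m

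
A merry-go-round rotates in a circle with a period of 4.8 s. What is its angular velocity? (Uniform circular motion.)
ω = 2π/T = 2π/4.8 = 1.309 rad/s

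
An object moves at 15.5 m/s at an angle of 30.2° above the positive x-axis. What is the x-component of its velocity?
vₓ = v cos(θ) = 15.5 × cos(30.2°) = 13.4 m/s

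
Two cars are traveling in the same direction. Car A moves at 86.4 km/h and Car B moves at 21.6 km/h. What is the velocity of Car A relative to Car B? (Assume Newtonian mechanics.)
v_rel = v_A - v_B = 86.4 - 21.6 = 64.8 km/h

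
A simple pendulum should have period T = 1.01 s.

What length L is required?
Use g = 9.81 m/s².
T = 2π√(L/g) → L = g(T/2π)² = 9.81×(1.01/2π)² = 0.2535 m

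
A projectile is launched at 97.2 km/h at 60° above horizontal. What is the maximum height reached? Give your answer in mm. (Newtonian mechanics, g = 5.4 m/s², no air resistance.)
H = v₀²sin²(θ)/(2g) (with unit conversion) = 50630.0 mm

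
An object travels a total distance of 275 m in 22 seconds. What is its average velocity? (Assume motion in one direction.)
v_avg = Δd / Δt = 275 / 22 = 12.5 m/s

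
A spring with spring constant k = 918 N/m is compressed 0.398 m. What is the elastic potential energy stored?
PE = ½kx² = ½×918×0.398² = 72.71 J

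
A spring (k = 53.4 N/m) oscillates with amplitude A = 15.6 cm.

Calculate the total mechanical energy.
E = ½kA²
E = ½kA² = ½×53.4×(0.156)² = 0.6498 J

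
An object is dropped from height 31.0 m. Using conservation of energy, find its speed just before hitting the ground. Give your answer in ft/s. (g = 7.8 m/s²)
mgh = ½mv² → v = √(2gh) = √(2×7.8×31) = 21.99 m/s = 72.15 ft/s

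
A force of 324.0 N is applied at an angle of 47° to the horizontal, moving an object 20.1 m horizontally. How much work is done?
W = Fd cosθ = 324.0×20.1×cos(47°) = 4441.4 J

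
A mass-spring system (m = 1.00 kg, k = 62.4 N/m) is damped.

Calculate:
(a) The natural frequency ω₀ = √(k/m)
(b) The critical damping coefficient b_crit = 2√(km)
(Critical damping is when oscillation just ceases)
ω₀ = √(k/m) = √(62.4/1.0) = 7.899 rad/s
b_crit = 2√(km) = 2√(62.4×1.0) = 15.8 kg/s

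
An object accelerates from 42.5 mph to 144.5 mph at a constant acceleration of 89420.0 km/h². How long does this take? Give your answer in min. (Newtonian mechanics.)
t = (v - v₀)/a (with unit conversion) = 0.1101 min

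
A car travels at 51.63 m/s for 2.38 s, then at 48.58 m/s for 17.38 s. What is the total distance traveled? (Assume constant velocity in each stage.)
d₁ = v₁t₁ = 51.63 × 2.38 = 122.879 m
d₂ = v₂t₂ = 48.58 × 17.38 = 844.32 m
d_total = 122.879 + 844.32 = 967.2 m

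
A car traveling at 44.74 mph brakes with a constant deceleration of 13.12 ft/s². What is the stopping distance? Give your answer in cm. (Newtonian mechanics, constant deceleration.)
d = v₀² / (2a) (with unit conversion) = 5002.0 cm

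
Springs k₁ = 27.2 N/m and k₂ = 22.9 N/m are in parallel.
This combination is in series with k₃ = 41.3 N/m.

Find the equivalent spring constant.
k₁₂ = k₁ + k₂ = 50.1 N/m (parallel)
1/k_eq = 1/k₁₂ + 1/k₃ → k_eq = 22.64 N/m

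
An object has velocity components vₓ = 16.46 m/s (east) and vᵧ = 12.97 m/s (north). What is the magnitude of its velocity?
|v| = √(vₓ² + vᵧ²) = √(16.46² + 12.97²) = √(439.153) = 20.96 m/s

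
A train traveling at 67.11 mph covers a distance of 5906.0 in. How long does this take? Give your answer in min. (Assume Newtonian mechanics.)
t = d/v (with unit conversion) = 0.08334 min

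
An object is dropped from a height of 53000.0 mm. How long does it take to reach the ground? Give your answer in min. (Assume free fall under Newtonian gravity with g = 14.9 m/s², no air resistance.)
t = √(2h/g) (with unit conversion) = 0.04445 min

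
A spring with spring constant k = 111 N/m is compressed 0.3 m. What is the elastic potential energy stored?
PE = ½kx² = ½×111×0.3² = 4.995 J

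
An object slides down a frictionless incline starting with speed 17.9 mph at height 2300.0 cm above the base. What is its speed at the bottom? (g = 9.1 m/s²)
½mv₀² + mgh = ½mv² → v = √(v₀² + 2gh) = √(8.002² + 2×9.1×23) = 21.97 m/s = 49.14 mph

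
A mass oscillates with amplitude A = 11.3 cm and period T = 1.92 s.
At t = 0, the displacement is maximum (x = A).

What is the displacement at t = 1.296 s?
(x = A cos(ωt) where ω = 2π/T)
ω = 2π/T = 2π/1.92 = 3.272 rad/s
x = A cos(ωt) = 11.3×cos(3.272×1.296) = -5.13 cm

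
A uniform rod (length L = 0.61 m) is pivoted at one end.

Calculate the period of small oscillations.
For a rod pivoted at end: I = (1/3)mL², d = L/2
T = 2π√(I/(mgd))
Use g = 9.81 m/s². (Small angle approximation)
I/m = (1/3)L² = 0.124 m²; d = L/2 = 0.305 m
T = 2π√(I/(mgd)) = 2π√(0.124/(9.81×0.305)) = 1.279 s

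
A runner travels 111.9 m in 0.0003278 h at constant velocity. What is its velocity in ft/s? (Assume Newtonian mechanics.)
v = d/t (with unit conversion) = 311.1 ft/s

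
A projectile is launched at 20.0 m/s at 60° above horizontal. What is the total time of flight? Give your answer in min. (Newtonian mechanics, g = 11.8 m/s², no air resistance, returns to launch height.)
T = 2v₀sin(θ)/g (with unit conversion) = 0.04893 min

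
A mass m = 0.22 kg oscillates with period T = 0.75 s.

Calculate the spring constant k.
T = 2π√(m/k) → k = m(2π/T)² = 0.22×(2π/0.75)² = 15.44 N/m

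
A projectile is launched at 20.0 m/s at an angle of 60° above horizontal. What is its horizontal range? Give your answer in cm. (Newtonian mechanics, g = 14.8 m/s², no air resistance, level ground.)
R = v₀² sin(2θ) / g (with unit conversion) = 2341.0 cm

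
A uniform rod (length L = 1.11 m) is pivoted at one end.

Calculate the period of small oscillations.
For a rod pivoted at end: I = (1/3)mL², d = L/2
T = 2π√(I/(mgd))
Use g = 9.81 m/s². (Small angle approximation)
I/m = (1/3)L² = 0.4107 m²; d = L/2 = 0.555 m
T = 2π√(I/(mgd)) = 2π√(0.4107/(9.81×0.555)) = 1.726 s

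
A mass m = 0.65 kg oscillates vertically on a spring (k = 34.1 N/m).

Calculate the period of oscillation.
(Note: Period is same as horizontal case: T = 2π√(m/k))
T = 2π√(m/k) = 2π√(0.65/34.1) = 0.8675 s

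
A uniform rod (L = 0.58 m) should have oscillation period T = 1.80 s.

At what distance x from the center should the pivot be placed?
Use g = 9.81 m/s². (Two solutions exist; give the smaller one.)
T = 2π√((L²/12 + x²)/(gx)). Let c = T²g/(4π²) = 0.8051.
x² − cx + L²/12 = 0 → x = (c − √(c² − L²/3))/2 = 0.03647 m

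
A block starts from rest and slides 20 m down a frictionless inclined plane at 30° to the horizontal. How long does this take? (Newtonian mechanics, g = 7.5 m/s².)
a = g sin(θ) = 7.5 × sin(30°) = 3.75 m/s²
t = √(2d/a) = √(2 × 20 / 3.75) = 3.27 s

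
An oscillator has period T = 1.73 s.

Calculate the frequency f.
f = 1/T = 1/1.73 = 0.578 Hz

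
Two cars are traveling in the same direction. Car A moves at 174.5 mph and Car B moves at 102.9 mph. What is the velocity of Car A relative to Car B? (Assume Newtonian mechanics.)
v_rel = v_A - v_B = 174.5 - 102.9 = 71.6 mph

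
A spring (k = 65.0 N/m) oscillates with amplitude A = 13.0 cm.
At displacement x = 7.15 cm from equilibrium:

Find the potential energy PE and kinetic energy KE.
E_total = ½kA² = ½×65.0×(0.13)² = 0.5493 J
PE = ½kx² = ½×65.0×(0.0715)² = 0.1661 J
KE = E_total − PE = 0.3831 J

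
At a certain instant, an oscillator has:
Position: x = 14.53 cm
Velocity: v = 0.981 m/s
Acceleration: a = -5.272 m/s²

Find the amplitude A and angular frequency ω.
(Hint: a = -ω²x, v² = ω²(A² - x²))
a = −ω²x → ω = √(|a|/x) = √(5.272/0.1453) = 6.024 rad/s
v² = ω²(A² − x²) → A = √(x² + v²/ω²) = √(0.1453² + 0.981²/6.024²) = 0.2183 m = 21.83 cm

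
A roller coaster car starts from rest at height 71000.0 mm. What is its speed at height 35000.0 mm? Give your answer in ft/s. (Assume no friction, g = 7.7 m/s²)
mgh₁ = ½mv₂² + mgh₂ → v₂ = √(2g(h₁−h₂)) = √(2×7.7×(71−35)) = 23.55 m/s = 77.25 ft/s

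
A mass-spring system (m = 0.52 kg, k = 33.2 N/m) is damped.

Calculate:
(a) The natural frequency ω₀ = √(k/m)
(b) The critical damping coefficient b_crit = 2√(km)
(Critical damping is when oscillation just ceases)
ω₀ = √(k/m) = √(33.2/0.52) = 7.99 rad/s
b_crit = 2√(km) = 2√(33.2×0.52) = 8.31 kg/s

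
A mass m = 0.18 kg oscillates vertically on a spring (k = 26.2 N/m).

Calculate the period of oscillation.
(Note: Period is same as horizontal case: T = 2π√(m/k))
T = 2π√(m/k) = 2π√(0.18/26.2) = 0.5208 s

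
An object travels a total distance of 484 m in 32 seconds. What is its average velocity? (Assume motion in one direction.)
v_avg = Δd / Δt = 484 / 32 = 15.12 m/s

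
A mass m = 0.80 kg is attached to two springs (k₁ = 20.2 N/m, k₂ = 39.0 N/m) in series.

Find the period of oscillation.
k_eq = k₁k₂/(k₁+k₂) = 13.31 N/m
T = 2π√(m/k_eq) = 2π√(0.8/13.31) = 1.541 s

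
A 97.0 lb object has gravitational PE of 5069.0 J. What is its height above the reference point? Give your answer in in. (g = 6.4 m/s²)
PE = mgh → h = PE/(mg) = 5069 J / (44 kg × 6.4 m/s²) = 18 m = 708.7 in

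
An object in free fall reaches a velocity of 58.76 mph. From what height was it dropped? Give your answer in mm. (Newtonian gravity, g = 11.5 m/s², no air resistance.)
h = v²/(2g) (with unit conversion) = 30000.0 mm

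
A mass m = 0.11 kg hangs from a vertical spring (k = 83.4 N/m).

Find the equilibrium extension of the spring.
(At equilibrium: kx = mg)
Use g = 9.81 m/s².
x_eq = mg/k = 0.11×9.81/83.4 = 0.01294 m = 1.294 cm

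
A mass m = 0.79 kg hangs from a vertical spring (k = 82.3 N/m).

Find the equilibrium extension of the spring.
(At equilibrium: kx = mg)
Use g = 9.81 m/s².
x_eq = mg/k = 0.79×9.81/82.3 = 0.09417 m = 9.417 cm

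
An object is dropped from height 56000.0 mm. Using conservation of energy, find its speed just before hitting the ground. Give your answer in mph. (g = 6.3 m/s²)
mgh = ½mv² → v = √(2gh) = √(2×6.3×56) = 26.56 m/s = 59.42 mph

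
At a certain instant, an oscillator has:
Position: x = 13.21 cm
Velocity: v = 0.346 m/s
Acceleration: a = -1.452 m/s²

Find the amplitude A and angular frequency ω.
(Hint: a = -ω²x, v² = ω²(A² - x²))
a = −ω²x → ω = √(|a|/x) = √(1.452/0.1321) = 3.315 rad/s
v² = ω²(A² − x²) → A = √(x² + v²/ω²) = √(0.1321² + 0.346²/3.315²) = 0.1684 m = 16.84 cm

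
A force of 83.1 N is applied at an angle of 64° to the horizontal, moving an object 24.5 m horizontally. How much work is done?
W = Fd cosθ = 83.1×24.5×cos(64°) = 892.5 J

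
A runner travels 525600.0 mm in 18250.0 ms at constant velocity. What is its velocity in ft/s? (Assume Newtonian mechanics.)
v = d/t (with unit conversion) = 94.49 ft/s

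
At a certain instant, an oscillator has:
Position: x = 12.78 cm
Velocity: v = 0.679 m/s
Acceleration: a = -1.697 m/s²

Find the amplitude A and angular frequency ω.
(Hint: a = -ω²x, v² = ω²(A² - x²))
a = −ω²x → ω = √(|a|/x) = √(1.697/0.1278) = 3.644 rad/s
v² = ω²(A² − x²) → A = √(x² + v²/ω²) = √(0.1278² + 0.679²/3.644²) = 0.226 m = 22.6 cm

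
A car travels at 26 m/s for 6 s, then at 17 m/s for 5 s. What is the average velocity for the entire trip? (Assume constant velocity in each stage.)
d₁ = v₁t₁ = 26 × 6 = 156 m
d₂ = v₂t₂ = 17 × 5 = 85 m
d_total = 241 m, t_total = 11 s
v_avg = d_total/t_total = 241/11 = 21.91 m/s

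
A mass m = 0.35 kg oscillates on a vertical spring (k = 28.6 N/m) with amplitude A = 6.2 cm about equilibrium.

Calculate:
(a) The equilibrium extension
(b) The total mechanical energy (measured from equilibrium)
x_eq = mg/k = 0.35×9.81/28.6 = 0.1201 m = 12.01 cm
E = ½kA² = ½×28.6×(0.062)² = 0.05497 J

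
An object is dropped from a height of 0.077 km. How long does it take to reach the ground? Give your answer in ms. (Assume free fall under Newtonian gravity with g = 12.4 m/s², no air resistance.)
t = √(2h/g) (with unit conversion) = 3524.0 ms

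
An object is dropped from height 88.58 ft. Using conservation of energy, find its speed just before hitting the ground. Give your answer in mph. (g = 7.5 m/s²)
mgh = ½mv² → v = √(2gh) = √(2×7.5×27) = 20.12 m/s = 45.02 mph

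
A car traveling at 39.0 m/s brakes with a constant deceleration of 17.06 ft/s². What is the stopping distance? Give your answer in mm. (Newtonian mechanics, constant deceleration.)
d = v₀² / (2a) (with unit conversion) = 146300.0 mm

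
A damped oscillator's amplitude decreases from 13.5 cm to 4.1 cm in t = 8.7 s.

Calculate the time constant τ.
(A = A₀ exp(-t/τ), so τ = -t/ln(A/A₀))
A/A₀ = 4.1/13.5 = 0.3037; ln(A/A₀) = -1.192
τ = −t/ln(A/A₀) = −8.7/-1.192 = 7.3 s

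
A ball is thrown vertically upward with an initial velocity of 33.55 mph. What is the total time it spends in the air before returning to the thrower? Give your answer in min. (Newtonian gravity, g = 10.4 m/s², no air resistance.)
t_total = 2v₀/g (with unit conversion) = 0.04807 min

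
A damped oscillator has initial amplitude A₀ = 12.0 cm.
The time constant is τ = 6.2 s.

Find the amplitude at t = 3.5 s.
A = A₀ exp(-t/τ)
A = A₀ exp(−t/τ) = 12.0×exp(−3.5/6.2) = 6.824 cm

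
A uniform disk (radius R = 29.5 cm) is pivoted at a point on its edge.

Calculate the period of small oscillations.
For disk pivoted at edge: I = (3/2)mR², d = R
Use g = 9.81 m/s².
I/m = (3/2)R² = 0.1305 m²; d = R = 0.295 m
T = 2π√((3/2)R²/(gR)) = 2π√(3R/(2g)) = 1.334 s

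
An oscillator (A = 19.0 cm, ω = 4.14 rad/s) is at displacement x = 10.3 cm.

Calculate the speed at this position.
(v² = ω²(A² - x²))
v = ω√(A² − x²) = 4.14×√(0.19² − 0.103²) = 0.661 m/s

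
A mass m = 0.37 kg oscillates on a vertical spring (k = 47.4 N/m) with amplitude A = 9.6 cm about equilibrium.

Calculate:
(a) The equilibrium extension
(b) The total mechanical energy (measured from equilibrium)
x_eq = mg/k = 0.37×9.81/47.4 = 0.07658 m = 7.658 cm
E = ½kA² = ½×47.4×(0.096)² = 0.2184 J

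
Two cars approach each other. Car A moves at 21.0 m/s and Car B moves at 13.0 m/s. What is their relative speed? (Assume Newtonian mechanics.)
v_rel = v_A + v_B = 21.0 + 13.0 = 34.0 m/s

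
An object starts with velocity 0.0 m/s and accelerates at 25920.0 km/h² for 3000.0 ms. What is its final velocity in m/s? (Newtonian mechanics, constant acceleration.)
v = v₀ + at (with unit conversion) = 6.0 m/s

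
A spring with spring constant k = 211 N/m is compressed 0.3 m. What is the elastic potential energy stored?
PE = ½kx² = ½×211×0.3² = 9.495 J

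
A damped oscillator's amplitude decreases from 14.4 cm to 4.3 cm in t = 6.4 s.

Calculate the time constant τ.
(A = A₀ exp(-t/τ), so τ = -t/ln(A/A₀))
A/A₀ = 4.3/14.4 = 0.2986; ln(A/A₀) = -1.209
τ = −t/ln(A/A₀) = −6.4/-1.209 = 5.295 s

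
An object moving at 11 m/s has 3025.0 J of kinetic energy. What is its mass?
KE = ½mv² → m = 2KE/v² = 2×3025.0/11² = 50.0 kg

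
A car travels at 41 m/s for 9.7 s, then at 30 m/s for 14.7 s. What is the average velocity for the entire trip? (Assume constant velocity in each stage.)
d₁ = v₁t₁ = 41 × 9.7 = 397.7 m
d₂ = v₂t₂ = 30 × 14.7 = 441 m
d_total = 838.7 m, t_total = 24.4 s
v_avg = d_total/t_total = 838.7/24.4 = 34.37 m/s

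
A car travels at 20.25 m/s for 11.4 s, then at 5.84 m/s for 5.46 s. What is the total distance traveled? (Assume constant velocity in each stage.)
d₁ = v₁t₁ = 20.25 × 11.4 = 230.85 m
d₂ = v₂t₂ = 5.84 × 5.46 = 31.8864 m
d_total = 230.85 + 31.8864 = 262.74 m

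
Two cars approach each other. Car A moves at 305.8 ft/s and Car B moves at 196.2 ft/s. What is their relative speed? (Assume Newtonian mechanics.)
v_rel = v_A + v_B = 305.8 + 196.2 = 502.0 ft/s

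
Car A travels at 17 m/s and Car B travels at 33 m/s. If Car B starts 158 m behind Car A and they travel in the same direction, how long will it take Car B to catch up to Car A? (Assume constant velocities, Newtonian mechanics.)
Relative speed: v_rel = 33 - 17 = 16 m/s
Time to catch: t = d₀/v_rel = 158/16 = 9.88 s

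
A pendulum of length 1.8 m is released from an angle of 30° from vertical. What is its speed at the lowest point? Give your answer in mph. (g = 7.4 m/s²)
h = L(1 − cosθ) = 1.8×(1 − cos30°) = 0.2412 m
v = √(2gh) = √(2×7.4×0.2412) = 1.889 m/s = 4.226 mph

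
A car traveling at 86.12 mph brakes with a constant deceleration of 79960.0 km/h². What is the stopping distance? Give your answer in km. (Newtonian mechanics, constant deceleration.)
d = v₀² / (2a) (with unit conversion) = 0.1201 km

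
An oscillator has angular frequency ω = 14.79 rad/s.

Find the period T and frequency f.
T = 2π/ω = 2π/14.79 = 0.4248 s; f = ω/2π = 2.354 Hz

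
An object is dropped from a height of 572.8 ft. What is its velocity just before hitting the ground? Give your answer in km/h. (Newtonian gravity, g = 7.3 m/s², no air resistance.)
v = √(2gh) (with unit conversion) = 181.8 km/h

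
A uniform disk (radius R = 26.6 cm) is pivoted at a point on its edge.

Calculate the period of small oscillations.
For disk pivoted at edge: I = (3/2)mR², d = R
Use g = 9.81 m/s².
I/m = (3/2)R² = 0.1061 m²; d = R = 0.266 m
T = 2π√((3/2)R²/(gR)) = 2π√(3R/(2g)) = 1.267 s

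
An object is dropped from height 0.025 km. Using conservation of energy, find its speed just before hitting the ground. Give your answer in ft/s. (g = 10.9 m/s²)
mgh = ½mv² → v = √(2gh) = √(2×10.9×25) = 23.35 m/s = 76.59 ft/s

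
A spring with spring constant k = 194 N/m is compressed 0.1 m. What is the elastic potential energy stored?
PE = ½kx² = ½×194×0.1² = 0.97 J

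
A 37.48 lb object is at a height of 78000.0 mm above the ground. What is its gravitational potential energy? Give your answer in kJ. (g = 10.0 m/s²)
PE = mgh = 17 kg × 10.0 m/s² × 78 m = 1.326e+04 J = 13.26 kJ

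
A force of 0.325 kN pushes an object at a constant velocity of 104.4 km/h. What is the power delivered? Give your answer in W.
P = Fv = 325 N × 29 m/s = 9425 W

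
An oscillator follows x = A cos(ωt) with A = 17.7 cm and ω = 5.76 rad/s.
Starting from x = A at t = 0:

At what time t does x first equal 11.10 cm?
cos(ωt) = x/A = 11.1/17.7 = 0.6271
ωt = arccos(0.6271) = 0.8929 rad
t = 0.8929/5.76 = 0.155 s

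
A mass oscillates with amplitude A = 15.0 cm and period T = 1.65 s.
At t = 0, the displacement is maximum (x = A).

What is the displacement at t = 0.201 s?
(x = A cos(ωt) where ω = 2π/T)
ω = 2π/T = 2π/1.65 = 3.808 rad/s
x = A cos(ωt) = 15.0×cos(3.808×0.201) = 10.82 cm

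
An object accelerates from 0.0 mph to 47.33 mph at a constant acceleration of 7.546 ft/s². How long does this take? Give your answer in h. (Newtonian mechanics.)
t = (v - v₀)/a (with unit conversion) = 0.002555 h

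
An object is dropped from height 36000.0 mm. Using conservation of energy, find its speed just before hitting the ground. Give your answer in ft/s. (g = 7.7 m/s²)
mgh = ½mv² → v = √(2gh) = √(2×7.7×36) = 23.55 m/s = 77.25 ft/s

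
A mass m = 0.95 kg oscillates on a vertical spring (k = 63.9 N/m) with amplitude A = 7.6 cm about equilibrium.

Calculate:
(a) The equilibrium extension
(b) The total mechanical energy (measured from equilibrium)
x_eq = mg/k = 0.95×9.81/63.9 = 0.1458 m = 14.58 cm
E = ½kA² = ½×63.9×(0.076)² = 0.1845 J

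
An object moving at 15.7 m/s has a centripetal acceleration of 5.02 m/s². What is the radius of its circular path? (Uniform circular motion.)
r = v²/a_c = 15.7²/5.02 = 49.1 m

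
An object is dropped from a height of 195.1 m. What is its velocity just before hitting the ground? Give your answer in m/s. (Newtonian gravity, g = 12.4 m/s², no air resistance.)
v = √(2gh) = 69.56 m/s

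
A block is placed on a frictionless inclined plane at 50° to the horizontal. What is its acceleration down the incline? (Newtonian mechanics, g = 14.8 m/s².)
a = g sin(θ) = 14.8 × sin(50°) = 14.8 × 0.766 = 11.34 m/s²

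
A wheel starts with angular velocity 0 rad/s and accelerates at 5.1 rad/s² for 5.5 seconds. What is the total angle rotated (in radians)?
θ = ω₀t + ½αt² = 0×5.5 + ½×5.1×5.5² = 77.14 rad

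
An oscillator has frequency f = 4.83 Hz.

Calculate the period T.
T = 1/f = 1/4.83 = 0.207 s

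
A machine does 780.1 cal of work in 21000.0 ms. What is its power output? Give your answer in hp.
P = W/t = 3264 J / 21 s = 155.4 W = 0.2084 hp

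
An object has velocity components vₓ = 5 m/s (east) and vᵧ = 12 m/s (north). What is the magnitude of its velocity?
|v| = √(vₓ² + vᵧ²) = √(5² + 12²) = √(169) = 13.0 m/s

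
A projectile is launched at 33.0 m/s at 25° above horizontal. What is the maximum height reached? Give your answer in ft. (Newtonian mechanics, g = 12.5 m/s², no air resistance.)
H = v₀²sin²(θ)/(2g) (with unit conversion) = 25.53 ft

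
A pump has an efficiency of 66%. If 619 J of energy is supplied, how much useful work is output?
W_out = η × W_in = 0.66 × 619 = 408.54 J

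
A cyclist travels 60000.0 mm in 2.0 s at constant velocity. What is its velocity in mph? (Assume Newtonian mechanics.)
v = d/t (with unit conversion) = 67.11 mph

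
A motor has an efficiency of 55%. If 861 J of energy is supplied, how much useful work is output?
W_out = η × W_in = 0.55 × 861 = 473.55 J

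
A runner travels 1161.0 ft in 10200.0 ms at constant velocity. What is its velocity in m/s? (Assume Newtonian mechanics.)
v = d/t (with unit conversion) = 34.69 m/s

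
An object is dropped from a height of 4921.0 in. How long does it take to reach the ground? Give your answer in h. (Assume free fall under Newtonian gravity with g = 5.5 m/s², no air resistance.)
t = √(2h/g) (with unit conversion) = 0.001873 h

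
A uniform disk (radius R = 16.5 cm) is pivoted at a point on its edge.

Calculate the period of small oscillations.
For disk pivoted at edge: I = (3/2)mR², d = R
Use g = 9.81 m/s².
I/m = (3/2)R² = 0.04084 m²; d = R = 0.165 m
T = 2π√((3/2)R²/(gR)) = 2π√(3R/(2g)) = 0.998 s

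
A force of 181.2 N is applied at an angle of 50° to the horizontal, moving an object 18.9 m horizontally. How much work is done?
W = Fd cosθ = 181.2×18.9×cos(50°) = 2201.3 J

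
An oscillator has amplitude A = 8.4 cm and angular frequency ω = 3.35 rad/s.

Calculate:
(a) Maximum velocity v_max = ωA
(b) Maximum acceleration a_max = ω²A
v_max = ωA = 3.35×0.084 = 0.2814 m/s
a_max = ω²A = 3.35²×0.084 = 0.9427 m/s²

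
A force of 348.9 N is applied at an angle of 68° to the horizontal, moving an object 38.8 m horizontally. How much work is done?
W = Fd cosθ = 348.9×38.8×cos(68°) = 5071.2 J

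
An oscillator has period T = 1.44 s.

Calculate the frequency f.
f = 1/T = 1/1.44 = 0.6944 Hz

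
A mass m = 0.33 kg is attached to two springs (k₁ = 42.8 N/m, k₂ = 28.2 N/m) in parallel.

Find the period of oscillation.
k_eq = k₁+k₂ = 71 N/m
T = 2π√(m/k_eq) = 2π√(0.33/71) = 0.4284 s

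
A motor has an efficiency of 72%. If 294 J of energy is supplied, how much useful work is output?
W_out = η × W_in = 0.72 × 294 = 211.68 J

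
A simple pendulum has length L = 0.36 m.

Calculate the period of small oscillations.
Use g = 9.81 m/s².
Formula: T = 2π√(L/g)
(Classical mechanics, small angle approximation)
T = 2π√(L/g) = 2π√(0.36/9.81) = 1.204 s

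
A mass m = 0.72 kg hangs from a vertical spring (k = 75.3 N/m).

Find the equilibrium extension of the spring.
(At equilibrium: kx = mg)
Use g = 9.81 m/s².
x_eq = mg/k = 0.72×9.81/75.3 = 0.0938 m = 9.38 cm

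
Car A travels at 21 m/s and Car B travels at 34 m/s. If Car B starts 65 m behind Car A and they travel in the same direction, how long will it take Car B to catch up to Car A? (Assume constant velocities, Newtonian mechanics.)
Relative speed: v_rel = 34 - 21 = 13 m/s
Time to catch: t = d₀/v_rel = 65/13 = 5.0 s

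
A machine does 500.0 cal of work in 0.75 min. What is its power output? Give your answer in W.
P = W/t = 2092 J / 45 s = 46.49 W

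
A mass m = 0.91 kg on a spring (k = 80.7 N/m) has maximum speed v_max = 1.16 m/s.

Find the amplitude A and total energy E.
½mv²_max = ½kA² → A = v_max√(m/k) = 1.16×√(0.91/80.7) = 0.1232 m = 12.32 cm
E = ½mv²_max = ½×0.91×1.16² = 0.6122 J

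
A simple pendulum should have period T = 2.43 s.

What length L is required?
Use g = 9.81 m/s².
T = 2π√(L/g) → L = g(T/2π)² = 9.81×(2.43/2π)² = 1.467 m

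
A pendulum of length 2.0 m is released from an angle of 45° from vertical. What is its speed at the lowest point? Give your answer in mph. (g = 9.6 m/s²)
h = L(1 − cosθ) = 2.0×(1 − cos45°) = 0.5858 m
v = √(2gh) = √(2×9.6×0.5858) = 3.354 m/s = 7.502 mph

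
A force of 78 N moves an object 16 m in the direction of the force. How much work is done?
W = Fd = 78×16 = 1248.0 J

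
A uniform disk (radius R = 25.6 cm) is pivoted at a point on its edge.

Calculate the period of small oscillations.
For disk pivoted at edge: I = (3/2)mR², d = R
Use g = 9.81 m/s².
I/m = (3/2)R² = 0.0983 m²; d = R = 0.256 m
T = 2π√((3/2)R²/(gR)) = 2π√(3R/(2g)) = 1.243 s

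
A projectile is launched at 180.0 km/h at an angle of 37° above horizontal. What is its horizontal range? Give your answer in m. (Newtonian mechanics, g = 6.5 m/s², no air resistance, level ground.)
R = v₀² sin(2θ) / g (with unit conversion) = 369.7 m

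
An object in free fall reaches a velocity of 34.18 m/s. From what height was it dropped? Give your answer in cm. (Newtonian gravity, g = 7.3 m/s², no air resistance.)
h = v²/(2g) (with unit conversion) = 8002.0 cm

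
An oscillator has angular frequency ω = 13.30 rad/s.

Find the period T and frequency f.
T = 2π/ω = 2π/13.3 = 0.4724 s; f = ω/2π = 2.117 Hz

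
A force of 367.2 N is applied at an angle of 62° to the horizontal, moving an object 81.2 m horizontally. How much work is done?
W = Fd cosθ = 367.2×81.2×cos(62°) = 13998.0 J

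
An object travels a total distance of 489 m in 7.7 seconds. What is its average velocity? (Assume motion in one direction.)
v_avg = Δd / Δt = 489 / 7.7 = 63.51 m/s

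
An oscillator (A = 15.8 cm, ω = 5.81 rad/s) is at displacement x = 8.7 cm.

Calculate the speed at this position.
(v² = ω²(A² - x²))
v = ω√(A² − x²) = 5.81×√(0.158² − 0.087²) = 0.7663 m/s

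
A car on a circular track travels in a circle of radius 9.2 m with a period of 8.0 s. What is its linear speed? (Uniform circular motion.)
v = 2πr/T = 2π×9.2/8.0 = 7.23 m/s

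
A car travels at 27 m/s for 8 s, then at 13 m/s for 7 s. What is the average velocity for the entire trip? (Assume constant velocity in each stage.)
d₁ = v₁t₁ = 27 × 8 = 216 m
d₂ = v₂t₂ = 13 × 7 = 91 m
d_total = 307 m, t_total = 15 s
v_avg = d_total/t_total = 307/15 = 20.47 m/s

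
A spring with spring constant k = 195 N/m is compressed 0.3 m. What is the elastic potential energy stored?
PE = ½kx² = ½×195×0.3² = 8.775 J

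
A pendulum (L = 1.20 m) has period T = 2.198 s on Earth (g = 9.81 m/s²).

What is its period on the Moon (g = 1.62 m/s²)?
T = 2π√(L/g), so T_moon/T_earth = √(g_earth/g_moon)
T_moon = 2π√(1.2/1.62) = 5.408 s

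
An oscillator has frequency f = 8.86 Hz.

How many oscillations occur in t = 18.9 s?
n = f×t = 8.86×18.9 = 167.5 oscillations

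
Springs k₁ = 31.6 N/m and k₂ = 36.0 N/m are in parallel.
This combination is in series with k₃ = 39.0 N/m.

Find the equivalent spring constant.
k₁₂ = k₁ + k₂ = 67.6 N/m (parallel)
1/k_eq = 1/k₁₂ + 1/k₃ → k_eq = 24.73 N/m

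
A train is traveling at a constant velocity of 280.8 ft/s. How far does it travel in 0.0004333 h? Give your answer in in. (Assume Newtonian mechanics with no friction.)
d = vt (with unit conversion) = 5256.0 in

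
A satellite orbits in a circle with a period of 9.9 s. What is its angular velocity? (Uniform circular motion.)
ω = 2π/T = 2π/9.9 = 0.6347 rad/s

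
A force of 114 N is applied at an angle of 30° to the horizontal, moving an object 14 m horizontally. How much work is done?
W = Fd cosθ = 114×14×cos(30°) = 1382.2 J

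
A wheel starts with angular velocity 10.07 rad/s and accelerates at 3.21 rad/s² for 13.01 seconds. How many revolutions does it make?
θ = ω₀t + ½αt² = 10.07×13.01 + ½×3.21×13.01² = 402.67 rad
Revolutions = θ/(2π) = 402.67/(2π) = 64.09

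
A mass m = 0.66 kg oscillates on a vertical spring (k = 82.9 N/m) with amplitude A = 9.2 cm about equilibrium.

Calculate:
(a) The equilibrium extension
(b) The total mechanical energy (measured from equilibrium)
x_eq = mg/k = 0.66×9.81/82.9 = 0.0781 m = 7.81 cm
E = ½kA² = ½×82.9×(0.092)² = 0.3508 J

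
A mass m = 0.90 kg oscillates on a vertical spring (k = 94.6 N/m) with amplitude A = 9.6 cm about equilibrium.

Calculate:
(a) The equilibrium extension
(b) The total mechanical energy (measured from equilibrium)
x_eq = mg/k = 0.9×9.81/94.6 = 0.09333 m = 9.333 cm
E = ½kA² = ½×94.6×(0.096)² = 0.4359 J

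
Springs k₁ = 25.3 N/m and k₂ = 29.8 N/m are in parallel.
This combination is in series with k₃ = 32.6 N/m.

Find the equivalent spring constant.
k₁₂ = k₁ + k₂ = 55.1 N/m (parallel)
1/k_eq = 1/k₁₂ + 1/k₃ → k_eq = 20.48 N/m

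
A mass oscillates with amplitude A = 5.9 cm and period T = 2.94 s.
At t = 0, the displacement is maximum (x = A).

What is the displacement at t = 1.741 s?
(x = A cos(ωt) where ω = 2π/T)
ω = 2π/T = 2π/2.94 = 2.137 rad/s
x = A cos(ωt) = 5.9×cos(2.137×1.741) = -4.938 cm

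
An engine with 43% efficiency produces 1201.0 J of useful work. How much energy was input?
W_in = W_out/η = 1201.0/0.43 = 2793.0 J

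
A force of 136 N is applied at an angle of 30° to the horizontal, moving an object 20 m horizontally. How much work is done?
W = Fd cosθ = 136×20×cos(30°) = 2355.6 J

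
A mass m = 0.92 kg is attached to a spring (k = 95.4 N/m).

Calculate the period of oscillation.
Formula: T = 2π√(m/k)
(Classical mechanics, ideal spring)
T = 2π√(m/k) = 2π√(0.92/95.4) = 0.617 s; f = 1/T = 1.621 Hz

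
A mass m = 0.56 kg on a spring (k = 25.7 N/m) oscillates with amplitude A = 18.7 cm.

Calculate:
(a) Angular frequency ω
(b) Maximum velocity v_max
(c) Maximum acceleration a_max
ω = √(k/m) = √(25.7/0.56) = 6.774 rad/s
v_max = ωA = 6.774×0.187 = 1.267 m/s
a_max = ω²A = 6.774²×0.187 = 8.582 m/s²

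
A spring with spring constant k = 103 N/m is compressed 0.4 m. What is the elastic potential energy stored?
PE = ½kx² = ½×103×0.4² = 8.24 J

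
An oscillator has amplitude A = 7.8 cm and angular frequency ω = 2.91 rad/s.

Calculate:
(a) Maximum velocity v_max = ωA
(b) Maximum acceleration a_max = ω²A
v_max = ωA = 2.91×0.078 = 0.227 m/s
a_max = ω²A = 2.91²×0.078 = 0.6605 m/s²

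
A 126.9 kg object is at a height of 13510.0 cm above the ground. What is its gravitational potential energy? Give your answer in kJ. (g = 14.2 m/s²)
PE = mgh = 126.9 kg × 14.2 m/s² × 135.1 m = 2.434e+05 J = 243.4 kJ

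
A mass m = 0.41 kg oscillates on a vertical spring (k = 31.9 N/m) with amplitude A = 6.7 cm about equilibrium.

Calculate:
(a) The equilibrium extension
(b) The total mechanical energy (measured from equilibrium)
x_eq = mg/k = 0.41×9.81/31.9 = 0.1261 m = 12.61 cm
E = ½kA² = ½×31.9×(0.067)² = 0.0716 J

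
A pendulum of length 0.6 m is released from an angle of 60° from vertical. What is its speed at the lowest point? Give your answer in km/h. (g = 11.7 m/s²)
h = L(1 − cosθ) = 0.6×(1 − cos60°) = 0.3 m
v = √(2gh) = √(2×11.7×0.3) = 2.65 m/s = 9.538 km/h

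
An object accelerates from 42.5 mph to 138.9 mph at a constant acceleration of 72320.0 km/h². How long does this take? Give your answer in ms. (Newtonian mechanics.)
t = (v - v₀)/a (with unit conversion) = 7723.0 ms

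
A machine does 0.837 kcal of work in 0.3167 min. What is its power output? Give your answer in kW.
P = W/t = 3502 J / 19 s = 184.3 W = 0.1843 kW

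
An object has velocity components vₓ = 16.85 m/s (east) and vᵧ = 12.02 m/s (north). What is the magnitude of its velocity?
|v| = √(vₓ² + vᵧ²) = √(16.85² + 12.02²) = √(428.403) = 20.7 m/s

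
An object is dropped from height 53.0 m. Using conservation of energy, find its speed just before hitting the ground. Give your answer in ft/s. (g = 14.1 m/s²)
mgh = ½mv² → v = √(2gh) = √(2×14.1×53) = 38.66 m/s = 126.8 ft/s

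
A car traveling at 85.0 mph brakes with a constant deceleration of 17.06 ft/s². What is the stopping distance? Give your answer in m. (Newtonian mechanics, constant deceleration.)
d = v₀² / (2a) (with unit conversion) = 138.8 m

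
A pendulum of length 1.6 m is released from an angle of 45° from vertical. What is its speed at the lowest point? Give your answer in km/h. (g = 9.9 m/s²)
h = L(1 − cosθ) = 1.6×(1 − cos45°) = 0.4686 m
v = √(2gh) = √(2×9.9×0.4686) = 3.046 m/s = 10.97 km/h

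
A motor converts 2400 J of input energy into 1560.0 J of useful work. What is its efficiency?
η = W_out/W_in = 1560.0/2400 = 0.65 = 65.0%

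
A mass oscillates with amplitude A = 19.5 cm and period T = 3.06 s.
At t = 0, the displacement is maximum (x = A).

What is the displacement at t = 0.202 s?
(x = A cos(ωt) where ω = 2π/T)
ω = 2π/T = 2π/3.06 = 2.053 rad/s
x = A cos(ωt) = 19.5×cos(2.053×0.202) = 17.85 cm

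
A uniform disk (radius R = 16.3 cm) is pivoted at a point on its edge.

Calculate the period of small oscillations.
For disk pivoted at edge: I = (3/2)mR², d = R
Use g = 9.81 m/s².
I/m = (3/2)R² = 0.03985 m²; d = R = 0.163 m
T = 2π√((3/2)R²/(gR)) = 2π√(3R/(2g)) = 0.9919 s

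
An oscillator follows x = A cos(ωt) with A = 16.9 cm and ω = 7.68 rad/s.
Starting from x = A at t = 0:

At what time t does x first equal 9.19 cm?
cos(ωt) = x/A = 9.19/16.9 = 0.5438
ωt = arccos(0.5438) = 0.9959 rad
t = 0.9959/7.68 = 0.1297 s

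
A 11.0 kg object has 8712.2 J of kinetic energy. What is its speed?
KE = ½mv² → v = √(2KE/m) = √(2×8712.2/11.0) = 39.8 m/s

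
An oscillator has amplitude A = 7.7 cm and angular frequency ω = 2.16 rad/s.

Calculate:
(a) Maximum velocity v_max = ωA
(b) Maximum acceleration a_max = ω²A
v_max = ωA = 2.16×0.077 = 0.1663 m/s
a_max = ω²A = 2.16²×0.077 = 0.3593 m/s²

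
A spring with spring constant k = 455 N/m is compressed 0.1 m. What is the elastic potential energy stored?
PE = ½kx² = ½×455×0.1² = 2.275 J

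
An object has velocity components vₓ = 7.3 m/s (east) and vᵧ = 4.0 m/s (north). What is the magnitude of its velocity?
|v| = √(vₓ² + vᵧ²) = √(7.3² + 4.0²) = √(69.29) = 8.32 m/s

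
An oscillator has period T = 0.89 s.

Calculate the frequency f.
f = 1/T = 1/0.89 = 1.124 Hz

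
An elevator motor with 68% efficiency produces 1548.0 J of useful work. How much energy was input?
W_in = W_out/η = 1548.0/0.68 = 2276.5 J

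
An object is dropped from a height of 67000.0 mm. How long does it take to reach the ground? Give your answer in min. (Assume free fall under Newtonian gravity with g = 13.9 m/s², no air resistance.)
t = √(2h/g) (with unit conversion) = 0.05175 min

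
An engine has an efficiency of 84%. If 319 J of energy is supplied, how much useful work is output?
W_out = η × W_in = 0.84 × 319 = 267.96 J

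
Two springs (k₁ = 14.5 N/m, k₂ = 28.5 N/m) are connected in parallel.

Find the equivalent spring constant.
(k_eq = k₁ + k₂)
k_eq = k₁ + k₂ = 14.5 + 28.5 = 43 N/m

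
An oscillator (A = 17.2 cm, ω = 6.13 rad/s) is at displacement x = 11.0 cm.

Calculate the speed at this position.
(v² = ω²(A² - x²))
v = ω√(A² − x²) = 6.13×√(0.172² − 0.11²) = 0.8106 m/s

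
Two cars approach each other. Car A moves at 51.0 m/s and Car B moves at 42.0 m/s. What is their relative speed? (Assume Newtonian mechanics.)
v_rel = v_A + v_B = 51.0 + 42.0 = 93.0 m/s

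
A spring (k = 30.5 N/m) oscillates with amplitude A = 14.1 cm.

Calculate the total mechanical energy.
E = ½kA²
E = ½kA² = ½×30.5×(0.141)² = 0.3032 J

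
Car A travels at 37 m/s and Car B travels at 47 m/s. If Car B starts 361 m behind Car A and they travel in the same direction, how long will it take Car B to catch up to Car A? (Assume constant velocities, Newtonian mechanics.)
Relative speed: v_rel = 47 - 37 = 10 m/s
Time to catch: t = d₀/v_rel = 361/10 = 36.1 s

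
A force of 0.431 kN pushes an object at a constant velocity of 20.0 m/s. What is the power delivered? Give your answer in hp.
P = Fv = 431 N × 20 m/s = 8620 W = 11.56 hp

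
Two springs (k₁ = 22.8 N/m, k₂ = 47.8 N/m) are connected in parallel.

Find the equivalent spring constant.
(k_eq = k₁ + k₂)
k_eq = k₁ + k₂ = 22.8 + 47.8 = 70.6 N/m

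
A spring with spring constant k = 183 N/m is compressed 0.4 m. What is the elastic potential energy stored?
PE = ½kx² = ½×183×0.4² = 14.64 J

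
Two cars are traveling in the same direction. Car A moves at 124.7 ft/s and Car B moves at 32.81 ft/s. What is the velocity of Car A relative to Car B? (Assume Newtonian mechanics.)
v_rel = v_A - v_B = 124.7 - 32.81 = 91.89 ft/s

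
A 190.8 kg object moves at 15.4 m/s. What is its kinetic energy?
KE = ½mv² = ½×190.8×15.4² = 22625.06 J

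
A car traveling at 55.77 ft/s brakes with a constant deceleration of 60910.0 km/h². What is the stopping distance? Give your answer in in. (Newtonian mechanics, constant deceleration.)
d = v₀² / (2a) (with unit conversion) = 1210.0 in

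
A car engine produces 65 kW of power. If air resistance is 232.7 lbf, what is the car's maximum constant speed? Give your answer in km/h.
P = Fv → v = P/F = 65000 W / 1035 N = 62.8 m/s = 226.1 km/h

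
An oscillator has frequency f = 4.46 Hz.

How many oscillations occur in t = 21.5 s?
n = f×t = 4.46×21.5 = 95.89 oscillations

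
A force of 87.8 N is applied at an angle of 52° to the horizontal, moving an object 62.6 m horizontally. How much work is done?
W = Fd cosθ = 87.8×62.6×cos(52°) = 3383.8 J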